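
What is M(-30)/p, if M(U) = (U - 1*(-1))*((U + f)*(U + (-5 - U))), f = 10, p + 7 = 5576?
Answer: -2900/5569 ≈ -0.52074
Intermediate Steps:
p = 5569 (p = -7 + 5576 = 5569)
M(U) = (1 + U)*(-50 - 5*U) (M(U) = (U - 1*(-1))*((U + 10)*(U + (-5 - U))) = (U + 1)*((10 + U)*(-5)) = (1 + U)*(-50 - 5*U))
M(-30)/p = (-50 - 55*(-30) - 5*(-30)²)/5569 = (-50 + 1650 - 5*900)*(1/5569) = (-50 + 1650 - 4500)*(1/5569) = -2900*1/5569 = -2900/5569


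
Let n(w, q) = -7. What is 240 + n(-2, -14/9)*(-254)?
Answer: 2018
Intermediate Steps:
240 + n(-2, -14/9)*(-254) = 240 - 7*(-254) = 240 + 1778 = 2018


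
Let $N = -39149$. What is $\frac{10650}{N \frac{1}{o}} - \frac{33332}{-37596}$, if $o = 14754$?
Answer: $- \frac{113579967791}{28304727} \approx -4012.8$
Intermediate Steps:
$\frac{10650}{N \frac{1}{o}} - \frac{33332}{-37596} = \frac{10650}{\left(-39149\right) \frac{1}{14754}} - \frac{33332}{-37596} = \frac{10650}{\left(-39149\right) \frac{1}{14754}} - - \frac{641}{723} = \frac{10650}{- \frac{39149}{14754}} + \frac{641}{723} = 10650 \left(- \frac{14754}{39149}\right) + \frac{641}{723} = - \frac{157130100}{39149} + \frac{641}{723} = - \frac{113579967791}{28304727}$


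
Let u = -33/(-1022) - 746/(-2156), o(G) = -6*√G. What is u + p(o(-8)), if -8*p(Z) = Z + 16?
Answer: -63809/39347 + 3*I*√2/2 ≈ -1.6217 + 2.1213*I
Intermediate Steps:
p(Z) = -2 - Z/8 (p(Z) = -(Z + 16)/8 = -(16 + Z)/8 = -2 - Z/8)
u = 14885/39347 (u = -33*(-1/1022) - 746*(-1/2156) = 33/1022 + 373/1078 = 14885/39347 ≈ 0.37830)
u + p(o(-8)) = 14885/39347 + (-2 - (-3)*√(-8)/4) = 14885/39347 + (-2 - (-3)*2*I*√2/4) = 14885/39347 + (-2 - (-3)*I*√2/2) = 14885/39347 + (-2 + 3*I*√2/2) = -63809/39347 + 3*I*√2/2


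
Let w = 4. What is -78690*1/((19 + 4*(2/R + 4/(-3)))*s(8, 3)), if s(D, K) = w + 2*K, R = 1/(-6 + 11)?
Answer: -23607/161 ≈ -146.63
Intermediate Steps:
R = ⅕ (R = 1/5 = ⅕ ≈ 0.20000)
s(D, K) = 4 + 2*K
-78690*1/((19 + 4*(2/R + 4/(-3)))*s(8, 3)) = -78690*1/((4 + 2*3)*(19 + 4*(2/(⅕) + 4/(-3)))) = -78690*1/((4 + 6)*(19 + 4*(2*5 + 4*(-⅓)))) = -78690*1/(10*(19 + 4*(10 - 4/3))) = -78690*1/(10*(19 + 4*(26/3))) = -78690*1/(10*(19 + 104/3)) = -78690/((161/3)*10) = -78690/1610/3 = -78690*3/1610 = -23607/161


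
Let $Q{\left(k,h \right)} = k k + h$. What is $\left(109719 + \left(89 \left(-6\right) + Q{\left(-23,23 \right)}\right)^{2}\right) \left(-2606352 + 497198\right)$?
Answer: $-232097633622$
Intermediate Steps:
$Q{\left(k,h \right)} = h + k^{2}$ ($Q{\left(k,h \right)} = k^{2} + h = h + k^{2}$)
$\left(109719 + \left(89 \left(-6\right) + Q{\left(-23,23 \right)}\right)^{2}\right) \left(-2606352 + 497198\right) = \left(109719 + \left(89 \left(-6\right) + \left(23 + \left(-23\right)^{2}\right)\right)^{2}\right) \left(-2606352 + 497198\right) = \left(109719 + \left(-534 + \left(23 + 529\right)\right)^{2}\right) \left(-2109154\right) = \left(109719 + \left(-534 + 552\right)^{2}\right) \left(-2109154\right) = \left(109719 + 18^{2}\right) \left(-2109154\right) = \left(109719 + 324\right) \left(-2109154\right) = 110043 \left(-2109154\right) = -232097633622$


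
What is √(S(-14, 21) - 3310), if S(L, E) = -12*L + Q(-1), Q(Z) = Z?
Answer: I*√3143 ≈ 56.062*I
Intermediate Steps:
S(L, E) = -1 - 12*L (S(L, E) = -12*L - 1 = -1 - 12*L)
√(S(-14, 21) - 3310) = √((-1 - 12*(-14)) - 3310) = √((-1 + 168) - 3310) = √(167 - 3310) = √(-3143) = I*√3143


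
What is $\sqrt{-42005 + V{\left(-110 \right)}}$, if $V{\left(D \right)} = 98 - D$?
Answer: $7 i \sqrt{853} \approx 204.44 i$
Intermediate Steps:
$\sqrt{-42005 + V{\left(-110 \right)}} = \sqrt{-42005 + \left(98 - -110\right)} = \sqrt{-42005 + \left(98 + 110\right)} = \sqrt{-42005 + 208} = \sqrt{-41797} = 7 i \sqrt{853}$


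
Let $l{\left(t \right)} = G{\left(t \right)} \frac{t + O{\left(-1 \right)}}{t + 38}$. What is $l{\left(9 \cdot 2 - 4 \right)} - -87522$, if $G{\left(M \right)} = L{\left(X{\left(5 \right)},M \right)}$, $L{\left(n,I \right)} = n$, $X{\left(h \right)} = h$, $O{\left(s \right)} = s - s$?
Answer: $\frac{2275607}{26} \approx 87523.0$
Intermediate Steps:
$O{\left(s \right)} = 0$
$G{\left(M \right)} = 5$
$l{\left(t \right)} = \frac{5 t}{38 + t}$ ($l{\left(t \right)} = 5 \frac{t + 0}{t + 38} = 5 \frac{t}{38 + t} = \frac{5 t}{38 + t}$)
$l{\left(9 \cdot 2 - 4 \right)} - -87522 = \frac{5 \left(9 \cdot 2 - 4\right)}{38 + \left(9 \cdot 2 - 4\right)} - -87522 = \frac{5 \left(18 - 4\right)}{38 + \left(18 - 4\right)} + 87522 = 5 \cdot 14 \frac{1}{38 + 14} + 87522 = 5 \cdot 14 \cdot \frac{1}{52} + 87522 = \frac{35}{26} + 87522 = \frac{2275607}{26}$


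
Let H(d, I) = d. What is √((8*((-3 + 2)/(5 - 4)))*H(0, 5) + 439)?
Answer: √439 ≈ 20.952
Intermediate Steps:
√((8*((-3 + 2)/(5 - 4)))*H(0, 5) + 439) = √((8*((-3 + 2)/(5 - 4)))*0 + 439) = √((8*(-1/1))*0 + 439) = √((8*(-1*1))*0 + 439) = √((8*(-1))*0 + 439) = √(-8*0 + 439) = √(0 + 439) = √439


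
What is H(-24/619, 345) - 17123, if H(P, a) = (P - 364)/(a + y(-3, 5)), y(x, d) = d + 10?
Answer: -190795733/11142 ≈ -17124.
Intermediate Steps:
y(x, d) = 10 + d
H(P, a) = (-364 + P)/(15 + a) (H(P, a) = (P - 364)/(a + (10 + 5)) = (-364 + P)/(a + 15) = (-364 + P)/(15 + a))
H(-24/619, 345) - 17123 = (-364 - 24/619)/(15 + 345) - 17123 = (-364 - 24*1/619)/360 - 17123 = (-364 - 24/619)/360 - 17123 = (1/360)*(-225340/619) - 17123 = -11267/11142 - 17123 = -190795733/11142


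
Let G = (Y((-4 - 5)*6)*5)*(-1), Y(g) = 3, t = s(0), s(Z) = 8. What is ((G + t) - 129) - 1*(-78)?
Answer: -58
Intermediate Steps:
t = 8
G = -15 (G = (3*5)*(-1) = 15*(-1) = -15)
((G + t) - 129) - 1*(-78) = ((-15 + 8) - 129) - 1*(-78) = (-7 - 129) + 78 = -136 + 78 = -58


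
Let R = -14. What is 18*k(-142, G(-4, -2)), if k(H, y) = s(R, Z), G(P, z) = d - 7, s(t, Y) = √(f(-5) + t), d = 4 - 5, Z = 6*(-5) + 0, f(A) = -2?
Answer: 72*I ≈ 72.0*I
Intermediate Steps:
Z = -30 (Z = -30 + 0 = -30)
d = -1
s(t, Y) = √(-2 + t)
G(P, z) = -8 (G(P, z) = -1 - 7 = -8)
k(H, y) = 4*I (k(H, y) = √(-2 - 14) = √(-16) = 4*I)
18*k(-142, G(-4, -2)) = 18*(4*I) = 72*I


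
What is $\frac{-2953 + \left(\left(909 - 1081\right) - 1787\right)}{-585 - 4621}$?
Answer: $\frac{2456}{2603} \approx 0.94353$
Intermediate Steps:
$\frac{-2953 + \left(\left(909 - 1081\right) - 1787\right)}{-585 - 4621} = \frac{-2953 + \left(\left(909 - 1081\right) - 1787\right)}{-5206} = \left(-2953 - 1959\right) \left(- \frac{1}{5206}\right) = \left(-4912\right) \left(- \frac{1}{5206}\right) = \frac{2456}{2603}$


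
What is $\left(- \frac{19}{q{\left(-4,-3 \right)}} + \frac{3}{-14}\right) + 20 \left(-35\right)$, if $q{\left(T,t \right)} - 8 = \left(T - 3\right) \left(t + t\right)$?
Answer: $- \frac{122604}{175} \approx -700.59$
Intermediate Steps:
$q{\left(T,t \right)} = 8 + 2 t \left(-3 + T\right)$ ($q{\left(T,t \right)} = 8 + \left(T - 3\right) \left(t + t\right) = 8 + \left(-3 + T\right) 2 t = 8 + 2 t \left(-3 + T\right)$)
$\left(- \frac{19}{q{\left(-4,-3 \right)}} + \frac{3}{-14}\right) + 20 \left(-35\right) = \left(- \frac{19}{8 - -18 + 2 \left(-4\right) \left(-3\right)} + \frac{3}{-14}\right) + 20 \left(-35\right) = \left(- \frac{19}{8 + 18 + 24} + 3 \left(- \frac{1}{14}\right)\right) - 700 = \left(- \frac{19}{50} - \frac{3}{14}\right) - 700 = - \frac{104}{175} - 700 = - \frac{122604}{175}$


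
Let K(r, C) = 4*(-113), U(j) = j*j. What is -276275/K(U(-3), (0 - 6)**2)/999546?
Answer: 276275/451794792 ≈ 0.00061151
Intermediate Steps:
U(j) = j**2
K(r, C) = -452
-276275/K(U(-3), (0 - 6)**2)/999546 = -276275/(-452)/999546 = -276275*(-1/452)*(1/999546) = (276275/452)*(1/999546) = 276275/451794792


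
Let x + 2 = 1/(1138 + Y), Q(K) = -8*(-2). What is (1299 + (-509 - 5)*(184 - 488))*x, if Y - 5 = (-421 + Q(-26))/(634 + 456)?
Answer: -78457348240/249093 ≈ -3.1497e+5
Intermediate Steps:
Q(K) = 16
Y = 1009/218 (Y = 5 + (-421 + 16)/(634 + 456) = 5 - 405/1090 = 5 - 405*1/1090 = 5 - 81/218 = 1009/218 ≈ 4.6284)
x = -497968/249093 (x = -2 + 1/(1138 + 1009/218) = -2 + 1/(249093/218) = -2 + 218/249093 = -497968/249093 ≈ -1.9991)
(1299 + (-509 - 5)*(184 - 488))*x = (1299 + (-509 - 5)*(184 - 488))*(-497968/249093) = (1299 - 514*(-304))*(-497968/249093) = (1299 + 156256)*(-497968/249093) = 157555*(-497968/249093) = -78457348240/249093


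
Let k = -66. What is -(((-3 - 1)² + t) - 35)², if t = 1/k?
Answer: -1575025/4356 ≈ -361.58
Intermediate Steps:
t = -1/66 (t = 1/(-66) = -1/66 ≈ -0.015152)
-(((-3 - 1)² + t) - 35)² = -(((-3 - 1)² - 1/66) - 35)² = -(((-4)² - 1/66) - 35)² = -((16 - 1/66) - 35)² = -(1055/66 - 35)² = -(-1255/66)² = -1*1575025/4356 = -1575025/4356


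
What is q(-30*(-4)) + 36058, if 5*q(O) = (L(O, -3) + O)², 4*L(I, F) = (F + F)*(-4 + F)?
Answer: 789281/20 ≈ 39464.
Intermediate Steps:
L(I, F) = F*(-4 + F)/2 (L(I, F) = ((F + F)*(-4 + F))/4 = ((2*F)*(-4 + F))/4 = (2*F*(-4 + F))/4 = F*(-4 + F)/2)
q(O) = (21/2 + O)²/5 (q(O) = ((½)*(-3)*(-4 - 3) + O)²/5 = ((½)*(-3)*(-7) + O)²/5 = (21/2 + O)²/5)
q(-30*(-4)) + 36058 = (21 + 2*(-30*(-4)))²/20 + 36058 = (21 + 2*120)²/20 + 36058 = (21 + 240)²/20 + 36058 = (1/20)*261² + 36058 = (1/20)*68121 + 36058 = 68121/20 + 36058 = 789281/20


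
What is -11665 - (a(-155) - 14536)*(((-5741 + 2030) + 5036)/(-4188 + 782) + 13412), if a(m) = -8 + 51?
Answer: 661999740881/3406 ≈ 1.9436e+8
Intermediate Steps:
a(m) = 43
-11665 - (a(-155) - 14536)*(((-5741 + 2030) + 5036)/(-4188 + 782) + 13412) = -11665 - (43 - 14536)*(((-5741 + 2030) + 5036)/(-4188 + 782) + 13412) = -11665 - (-14493)*((-3711 + 5036)/(-3406) + 13412) = -11665 - (-14493)*(1325*(-1/3406) + 13412) = -11665 - (-14493)*(-1325/3406 + 13412) = -11665 - (-14493)*45679947/3406 = -11665 - 1*(-662039471871/3406) = -11665 + 662039471871/3406 = 661999740881/3406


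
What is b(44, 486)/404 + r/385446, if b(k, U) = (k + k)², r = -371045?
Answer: 708747911/38930046 ≈ 18.206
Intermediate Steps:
b(k, U) = 4*k² (b(k, U) = (2*k)² = 4*k²)
b(44, 486)/404 + r/385446 = (4*44²)/404 - 371045/385446 = (4*1936)*(1/404) - 371045*1/385446 = 7744*(1/404) - 371045/385446 = 1936/101 - 371045/385446 = 708747911/38930046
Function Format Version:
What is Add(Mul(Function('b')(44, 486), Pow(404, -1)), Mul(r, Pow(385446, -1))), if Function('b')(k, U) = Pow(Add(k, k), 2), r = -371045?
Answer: Rational(708747911, 38930046) ≈ 18.206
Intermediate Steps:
Function('b')(k, U) = Mul(4, Pow(k, 2)) (Function('b')(k, U) = Pow(Mul(2, k), 2) = Mul(4, Pow(k, 2)))
Add(Mul(Function('b')(44, 486), Pow(404, -1)), Mul(r, Pow(385446, -1))) = Add(Mul(Mul(4, Pow(44, 2)), Pow(404, -1)), Mul(-371045, Pow(385446, -1))) = Add(Mul(Mul(4, 1936), Rational(1, 404)), Mul(-371045, Rational(1, 385446))) = Add(Mul(7744, Rational(1, 404)), Rational(-371045, 385446)) = Add(Rational(1936, 101), Rational(-371045, 385446)) = Rational(708747911, 38930046)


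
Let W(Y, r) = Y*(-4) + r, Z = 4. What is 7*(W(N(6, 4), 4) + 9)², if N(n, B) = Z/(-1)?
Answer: 5887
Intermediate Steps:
N(n, B) = -4 (N(n, B) = 4/(-1) = 4*(-1) = -4)
W(Y, r) = r - 4*Y (W(Y, r) = -4*Y + r = r - 4*Y)
7*(W(N(6, 4), 4) + 9)² = 7*((4 - 4*(-4)) + 9)² = 7*((4 + 16) + 9)² = 7*(20 + 9)² = 7*29² = 7*841 = 5887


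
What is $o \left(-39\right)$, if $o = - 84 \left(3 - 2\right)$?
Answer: $3276$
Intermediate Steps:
$o = -84$ ($o = \left(-84\right) 1 = -84$)
$o \left(-39\right) = \left(-84\right) \left(-39\right) = 3276$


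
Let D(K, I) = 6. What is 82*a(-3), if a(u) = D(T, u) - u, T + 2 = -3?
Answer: 738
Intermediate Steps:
T = -5 (T = -2 - 3 = -5)
a(u) = 6 - u
82*a(-3) = 82*(6 - 1*(-3)) = 82*(6 + 3) = 82*9 = 738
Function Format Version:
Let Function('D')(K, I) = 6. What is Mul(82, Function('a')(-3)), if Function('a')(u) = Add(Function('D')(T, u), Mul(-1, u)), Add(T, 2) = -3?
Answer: 738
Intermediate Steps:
T = -5 (T = Add(-2, -3) = -5)
Function('a')(u) = Add(6, Mul(-1, u))
Mul(82, Function('a')(-3)) = Mul(82, Add(6, Mul(-1, -3))) = Mul(82, Add(6, 3)) = Mul(82, 9) = 738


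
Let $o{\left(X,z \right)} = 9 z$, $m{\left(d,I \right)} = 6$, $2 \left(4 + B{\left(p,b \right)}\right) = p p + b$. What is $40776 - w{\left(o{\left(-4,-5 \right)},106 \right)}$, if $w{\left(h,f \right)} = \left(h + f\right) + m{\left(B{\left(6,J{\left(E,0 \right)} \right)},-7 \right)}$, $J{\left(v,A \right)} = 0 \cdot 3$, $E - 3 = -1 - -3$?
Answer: $40709$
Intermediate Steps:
$E = 5$ ($E = 3 - -2 = 3 + \left(-1 + 3\right) = 3 + 2 = 5$)
$J{\left(v,A \right)} = 0$
$B{\left(p,b \right)} = -4 + \frac{b}{2} + \frac{p^{2}}{2}$ ($B{\left(p,b \right)} = -4 + \frac{p p + b}{2} = -4 + \frac{p^{2} + b}{2} = -4 + \frac{b + p^{2}}{2} = -4 + \left(\frac{b}{2} + \frac{p^{2}}{2}\right) = -4 + \frac{b}{2} + \frac{p^{2}}{2}$)
$w{\left(h,f \right)} = 6 + f + h$ ($w{\left(h,f \right)} = \left(h + f\right) + 6 = \left(f + h\right) + 6 = 6 + f + h$)
$40776 - w{\left(o{\left(-4,-5 \right)},106 \right)} = 40776 - \left(6 + 106 + 9 \left(-5\right)\right) = 40776 - \left(6 + 106 - 45\right) = 40776 - 67 = 40709$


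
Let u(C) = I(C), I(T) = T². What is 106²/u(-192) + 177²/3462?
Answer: 49742137/5317632 ≈ 9.3542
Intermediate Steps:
u(C) = C²
106²/u(-192) + 177²/3462 = 106²/((-192)²) + 177²/3462 = 11236/36864 + 31329*(1/3462) = 11236*(1/36864) + 10443/1154 = 2809/9216 + 10443/1154 = 49742137/5317632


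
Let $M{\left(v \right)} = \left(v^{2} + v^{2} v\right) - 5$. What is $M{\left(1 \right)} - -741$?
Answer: $738$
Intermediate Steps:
$M{\left(v \right)} = -5 + v^{2} + v^{3}$ ($M{\left(v \right)} = \left(v^{2} + v^{3}\right) - 5 = -5 + v^{2} + v^{3}$)
$M{\left(1 \right)} - -741 = \left(-5 + 1^{2} + 1^{3}\right) - -741 = \left(-5 + 1 + 1\right) + 741 = -3 + 741 = 738$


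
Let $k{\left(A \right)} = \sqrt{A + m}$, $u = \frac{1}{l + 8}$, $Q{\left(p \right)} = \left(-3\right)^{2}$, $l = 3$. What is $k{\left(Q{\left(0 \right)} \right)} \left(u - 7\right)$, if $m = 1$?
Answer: $- \frac{76 \sqrt{10}}{11} \approx -21.848$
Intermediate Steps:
$Q{\left(p \right)} = 9$
$u = \frac{1}{11}$ ($u = \frac{1}{3 + 8} = \frac{1}{11} \approx 0.090909$)
$k{\left(A \right)} = \sqrt{1 + A}$ ($k{\left(A \right)} = \sqrt{A + 1} = \sqrt{1 + A}$)
$k{\left(Q{\left(0 \right)} \right)} \left(u - 7\right) = \sqrt{1 + 9} \left(\frac{1}{11} - 7\right) = \sqrt{10} \left(- \frac{76}{11}\right) = - \frac{76 \sqrt{10}}{11}$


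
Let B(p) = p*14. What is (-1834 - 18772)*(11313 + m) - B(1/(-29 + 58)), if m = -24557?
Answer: 7914270042/29 ≈ 2.7291e+8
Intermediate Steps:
B(p) = 14*p
(-1834 - 18772)*(11313 + m) - B(1/(-29 + 58)) = (-1834 - 18772)*(11313 - 24557) - 14/(-29 + 58) = -20606*(-13244) - 14/29 = 272905864 - 14/29 = 7914270042/29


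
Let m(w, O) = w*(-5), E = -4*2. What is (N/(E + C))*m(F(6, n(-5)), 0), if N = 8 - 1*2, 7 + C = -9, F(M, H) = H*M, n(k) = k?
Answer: -75/2 ≈ -37.500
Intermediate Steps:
E = -8
C = -16 (C = -7 - 9 = -16)
m(w, O) = -5*w
N = 6 (N = 8 - 2 = 6)
(N/(E + C))*m(F(6, n(-5)), 0) = (6/(-8 - 16))*(-(-25)*6) = (6/(-24))*(-5*(-30)) = -1/24*6*150 = -¼*150 = -75/2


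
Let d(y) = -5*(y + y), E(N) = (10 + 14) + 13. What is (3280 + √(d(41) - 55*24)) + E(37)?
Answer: 3317 + I*√1730 ≈ 3317.0 + 41.593*I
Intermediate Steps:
E(N) = 37 (E(N) = 24 + 13 = 37)
d(y) = -10*y
(3280 + √(d(41) - 55*24)) + E(37) = (3280 + √(-10*41 - 55*24)) + 37 = (3280 + √(-410 - 1320)) + 37 = (3280 + √(-1730)) + 37 = (3280 + I*√1730) + 37 = 3317 + I*√1730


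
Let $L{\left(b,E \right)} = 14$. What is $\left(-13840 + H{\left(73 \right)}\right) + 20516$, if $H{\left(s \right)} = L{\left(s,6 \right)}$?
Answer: $6690$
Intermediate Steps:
$H{\left(s \right)} = 14$
$\left(-13840 + H{\left(73 \right)}\right) + 20516 = \left(-13840 + 14\right) + 20516 = -13826 + 20516 = 6690$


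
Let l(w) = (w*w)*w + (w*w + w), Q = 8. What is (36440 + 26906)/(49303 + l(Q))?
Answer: 63346/49887 ≈ 1.2698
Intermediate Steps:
l(w) = w + w² + w³ (l(w) = w²*w + (w² + w) = w³ + (w + w²) = w + w² + w³)
(36440 + 26906)/(49303 + l(Q)) = (36440 + 26906)/(49303 + 8*(1 + 8 + 8²)) = 63346/(49303 + 8*(1 + 8 + 64)) = 63346/(49303 + 8*73) = 63346/(49303 + 584) = 63346/49887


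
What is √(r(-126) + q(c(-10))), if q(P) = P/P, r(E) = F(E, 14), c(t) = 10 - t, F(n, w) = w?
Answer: √15 ≈ 3.8730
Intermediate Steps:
r(E) = 14
q(P) = 1
√(r(-126) + q(c(-10))) = √(14 + 1) = √15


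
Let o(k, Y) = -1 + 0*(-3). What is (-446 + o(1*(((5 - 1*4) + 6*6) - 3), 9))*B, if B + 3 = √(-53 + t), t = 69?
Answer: -447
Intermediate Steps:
B = 1 (B = -3 + √(-53 + 69) = -3 + √16 = -3 + 4 = 1)
o(k, Y) = -1 (o(k, Y) = -1 + 0 = -1)
(-446 + o(1*(((5 - 1*4) + 6*6) - 3), 9))*B = (-446 - 1)*1 = -447*1 = -447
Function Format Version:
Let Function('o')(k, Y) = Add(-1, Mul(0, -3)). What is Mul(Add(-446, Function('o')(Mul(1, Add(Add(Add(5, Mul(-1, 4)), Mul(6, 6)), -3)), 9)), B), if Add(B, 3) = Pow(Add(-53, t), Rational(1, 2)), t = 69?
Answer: -447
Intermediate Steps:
B = 1 (B = Add(-3, Pow(Add(-53, 69), Rational(1, 2))) = Add(-3, Pow(16, Rational(1, 2))) = Add(-3, 4) = 1)
Function('o')(k, Y) = -1 (Function('o')(k, Y) = Add(-1, 0) = -1)
Mul(Add(-446, Function('o')(Mul(1, Add(Add(Add(5, Mul(-1, 4)), Mul(6, 6)), -3)), 9)), B) = Mul(Add(-446, -1), 1) = Mul(-447, 1) = -447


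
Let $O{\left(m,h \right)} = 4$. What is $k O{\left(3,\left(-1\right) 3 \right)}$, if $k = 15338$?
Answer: $61352$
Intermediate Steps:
$k O{\left(3,\left(-1\right) 3 \right)} = 15338 \cdot 4 = 61352$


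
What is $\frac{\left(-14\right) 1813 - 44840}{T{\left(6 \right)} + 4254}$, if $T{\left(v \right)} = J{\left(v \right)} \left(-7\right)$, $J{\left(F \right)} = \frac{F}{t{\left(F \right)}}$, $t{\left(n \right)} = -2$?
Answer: $- \frac{70222}{4275} \approx -16.426$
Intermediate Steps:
$J{\left(F \right)} = - \frac{F}{2}$ ($J{\left(F \right)} = \frac{F}{-2} = F \left(- \frac{1}{2}\right) = - \frac{F}{2}$)
$T{\left(v \right)} = \frac{7 v}{2}$ ($T{\left(v \right)} = - \frac{v}{2} \left(-7\right) = \frac{7 v}{2}$)
$\frac{\left(-14\right) 1813 - 44840}{T{\left(6 \right)} + 4254} = \frac{\left(-14\right) 1813 - 44840}{\frac{7}{2} \cdot 6 + 4254} = \frac{-25382 - 44840}{21 + 4254} = - \frac{70222}{4275}$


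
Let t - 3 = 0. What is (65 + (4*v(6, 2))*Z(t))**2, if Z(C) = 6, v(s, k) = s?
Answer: 43681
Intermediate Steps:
t = 3 (t = 3 + 0 = 3)
(65 + (4*v(6, 2))*Z(t))**2 = (65 + (4*6)*6)**2 = (65 + 24*6)**2 = (65 + 144)**2 = 209**2 = 43681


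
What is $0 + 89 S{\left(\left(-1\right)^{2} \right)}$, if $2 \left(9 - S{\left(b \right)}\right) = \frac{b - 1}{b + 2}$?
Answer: $801$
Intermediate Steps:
$S{\left(b \right)} = 9 - \frac{-1 + b}{2 \left(2 + b\right)}$ ($S{\left(b \right)} = 9 - \frac{\left(b - 1\right) \frac{1}{b + 2}}{2} = 9 - \frac{\left(-1 + b\right) \frac{1}{2 + b}}{2} = 9 - \frac{\frac{1}{2 + b} \left(-1 + b\right)}{2} = 9 - \frac{-1 + b}{2 \left(2 + b\right)}$)
$0 + 89 S{\left(\left(-1\right)^{2} \right)} = 0 + 89 \frac{37 + 17 \left(-1\right)^{2}}{2 \left(2 + \left(-1\right)^{2}\right)} = 0 + 89 \frac{37 + 17 \cdot 1}{2 \left(2 + 1\right)} = 0 + 89 \frac{37 + 17}{2 \cdot 3} = 0 + 89 \cdot \frac{1}{2} \cdot \frac{1}{3} \cdot 54 = 0 + 89 \cdot 9 = 0 + 801 = 801$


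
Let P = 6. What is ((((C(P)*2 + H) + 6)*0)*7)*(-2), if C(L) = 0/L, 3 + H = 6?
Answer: 0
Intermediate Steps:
H = 3 (H = -3 + 6 = 3)
C(L) = 0
((((C(P)*2 + H) + 6)*0)*7)*(-2) = ((((0*2 + 3) + 6)*0)*7)*(-2) = ((((0 + 3) + 6)*0)*7)*(-2) = (((3 + 6)*0)*7)*(-2) = ((9*0)*7)*(-2) = (0*7)*(-2) = 0*(-2) = 0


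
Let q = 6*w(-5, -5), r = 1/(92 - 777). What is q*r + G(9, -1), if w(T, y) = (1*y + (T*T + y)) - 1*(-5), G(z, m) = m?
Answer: -161/137 ≈ -1.1752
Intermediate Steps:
w(T, y) = 5 + T² + 2*y (w(T, y) = (y + (T² + y)) + 5 = (y + (y + T²)) + 5 = (T² + 2*y) + 5 = 5 + T² + 2*y)
r = -1/685 (r = 1/(-685) = -1/685 ≈ -0.0014599)
q = 120 (q = 6*(5 + (-5)² + 2*(-5)) = 6*(5 + 25 - 10) = 6*20 = 120)
q*r + G(9, -1) = 120*(-1/685) - 1 = -24/137 - 1 = -161/137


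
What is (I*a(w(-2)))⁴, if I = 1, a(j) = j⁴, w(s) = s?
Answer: 65536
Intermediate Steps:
(I*a(w(-2)))⁴ = (1*(-2)⁴)⁴ = (1*16)⁴ = 16⁴ = 65536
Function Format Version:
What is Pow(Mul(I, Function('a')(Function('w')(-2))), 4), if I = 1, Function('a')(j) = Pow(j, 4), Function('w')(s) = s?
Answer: 65536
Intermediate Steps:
Pow(Mul(I, Function('a')(Function('w')(-2))), 4) = Pow(Mul(1, Pow(-2, 4)), 4) = Pow(Mul(1, 16), 4) = Pow(16, 4) = 65536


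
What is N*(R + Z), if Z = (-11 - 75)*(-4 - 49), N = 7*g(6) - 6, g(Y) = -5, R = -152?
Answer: -180646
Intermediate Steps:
N = -41 (N = 7*(-5) - 6 = -35 - 6 = -41)
Z = 4558 (Z = -86*(-53) = 4558)
N*(R + Z) = -41*(-152 + 4558) = -41*4406 = -180646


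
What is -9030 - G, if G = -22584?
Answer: 13554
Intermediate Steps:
-9030 - G = -9030 - 1*(-22584) = -9030 + 22584 = 13554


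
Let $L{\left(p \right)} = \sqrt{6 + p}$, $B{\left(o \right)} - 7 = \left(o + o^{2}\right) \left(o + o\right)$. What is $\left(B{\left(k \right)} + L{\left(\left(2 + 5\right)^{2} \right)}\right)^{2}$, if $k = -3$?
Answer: $\left(-29 + \sqrt{55}\right)^{2} \approx 465.86$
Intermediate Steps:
$B{\left(o \right)} = 7 + 2 o \left(o + o^{2}\right)$ ($B{\left(o \right)} = 7 + \left(o + o^{2}\right) \left(o + o\right) = 7 + \left(o + o^{2}\right) 2 o = 7 + 2 o \left(o + o^{2}\right)$)
$\left(B{\left(k \right)} + L{\left(\left(2 + 5\right)^{2} \right)}\right)^{2} = \left(\left(7 + 2 \left(-3\right)^{2} + 2 \left(-3\right)^{3}\right) + \sqrt{6 + \left(2 + 5\right)^{2}}\right)^{2} = \left(\left(7 + 2 \cdot 9 + 2 \left(-27\right)\right) + \sqrt{6 + 7^{2}}\right)^{2} = \left(\left(7 + 18 - 54\right) + \sqrt{6 + 49}\right)^{2} = \left(-29 + \sqrt{55}\right)^{2}$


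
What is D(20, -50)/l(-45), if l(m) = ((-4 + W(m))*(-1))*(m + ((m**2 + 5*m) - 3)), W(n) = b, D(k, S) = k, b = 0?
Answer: 5/1752 ≈ 0.0028539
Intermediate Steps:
W(n) = 0
l(m) = -12 + 4*m**2 + 24*m (l(m) = ((-4 + 0)*(-1))*(m + ((m**2 + 5*m) - 3)) = (-4*(-1))*(m + (-3 + m**2 + 5*m)) = 4*(-3 + m**2 + 6*m) = -12 + 4*m**2 + 24*m)
D(20, -50)/l(-45) = 20/(-12 + 4*(-45)**2 + 24*(-45)) = 20/(-12 + 4*2025 - 1080) = 20/(-12 + 8100 - 1080) = 20/7008 = 20*(1/7008) = 5/1752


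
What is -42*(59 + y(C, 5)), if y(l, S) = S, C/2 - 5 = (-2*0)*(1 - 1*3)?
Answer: -2688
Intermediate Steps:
C = 10 (C = 10 + 2*((-2*0)*(1 - 1*3)) = 10 + 2*(0*(1 - 3)) = 10 + 2*(0*(-2)) = 10 + 2*0 = 10 + 0 = 10)
-42*(59 + y(C, 5)) = -42*(59 + 5) = -42*64 = -2688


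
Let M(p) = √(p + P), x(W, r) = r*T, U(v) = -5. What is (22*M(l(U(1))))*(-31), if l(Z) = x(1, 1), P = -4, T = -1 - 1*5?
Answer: -682*I*√10 ≈ -2156.7*I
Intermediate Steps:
T = -6 (T = -1 - 5 = -6)
x(W, r) = -6*r (x(W, r) = r*(-6) = -6*r)
l(Z) = -6 (l(Z) = -6*1 = -6)
M(p) = √(-4 + p) (M(p) = √(p - 4) = √(-4 + p))
(22*M(l(U(1))))*(-31) = (22*√(-4 - 6))*(-31) = (22*√(-10))*(-31) = (22*(I*√10))*(-31) = (22*I*√10)*(-31) = -682*I*√10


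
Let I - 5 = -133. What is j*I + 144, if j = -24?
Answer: 3216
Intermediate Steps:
I = -128 (I = 5 - 133 = -128)
j*I + 144 = -24*(-128) + 144 = 3072 + 144 = 3216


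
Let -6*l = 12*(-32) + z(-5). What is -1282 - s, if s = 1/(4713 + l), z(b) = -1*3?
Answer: -12249512/9555 ≈ -1282.0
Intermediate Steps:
z(b) = -3
l = 129/2 (l = -(12*(-32) - 3)/6 = -(-384 - 3)/6 = -⅙*(-387) = 129/2 ≈ 64.500)
s = 2/9555 (s = 1/(4713 + 129/2) = 1/(9555/2) = 2/9555 ≈ 0.00020931)
-1282 - s = -1282 - 1*2/9555 = -1282 - 2/9555 = -12249512/9555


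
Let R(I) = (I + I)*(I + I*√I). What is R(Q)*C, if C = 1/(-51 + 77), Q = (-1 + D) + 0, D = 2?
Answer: 2/13 ≈ 0.15385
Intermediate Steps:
Q = 1 (Q = (-1 + 2) + 0 = 1 + 0 = 1)
R(I) = 2*I*(I + I^(3/2)) (R(I) = (2*I)*(I + I^(3/2)) = 2*I*(I + I^(3/2)))
C = 1/26 ≈ 0.038462
R(Q)*C = (2*1² + 2*1^(5/2))*(1/26) = (2*1 + 2*1)*(1/26) = (2 + 2)*(1/26) = 4*(1/26) = 2/13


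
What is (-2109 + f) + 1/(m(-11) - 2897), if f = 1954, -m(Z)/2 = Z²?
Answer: -486546/3139 ≈ -155.00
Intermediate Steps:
m(Z) = -2*Z²
(-2109 + f) + 1/(m(-11) - 2897) = (-2109 + 1954) + 1/(-2*(-11)² - 2897) = -155 + 1/(-2*121 - 2897) = -155 + 1/(-242 - 2897) = -155 + 1/(-3139) = -155 - 1/3139 = -486546/3139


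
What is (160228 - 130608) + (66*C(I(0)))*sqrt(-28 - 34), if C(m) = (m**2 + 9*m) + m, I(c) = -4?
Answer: 29620 - 1584*I*sqrt(62) ≈ 29620.0 - 12472.0*I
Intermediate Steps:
C(m) = m**2 + 10*m
(160228 - 130608) + (66*C(I(0)))*sqrt(-28 - 34) = (160228 - 130608) + (66*(-4*(10 - 4)))*sqrt(-28 - 34) = 29620 + (66*(-4*6))*sqrt(-62) = 29620 + (66*(-24))*(I*sqrt(62)) = 29620 - 1584*I*sqrt(62)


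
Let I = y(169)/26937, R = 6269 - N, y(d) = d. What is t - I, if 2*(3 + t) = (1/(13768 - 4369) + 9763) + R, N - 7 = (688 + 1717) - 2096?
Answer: 1325822735935/168787242 ≈ 7855.0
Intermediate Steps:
N = 316 (N = 7 + ((688 + 1717) - 2096) = 7 + (2405 - 2096) = 7 + 309 = 316)
R = 5953 (R = 6269 - 1*316 = 6269 - 316 = 5953)
I = 169/26937 ≈ 0.0062739
t = 147658291/18798 (t = -3 + ((1/(13768 - 4369) + 9763) + 5953)/2 = -3 + ((1/9399 + 9763) + 5953)/2 = -3 + (91762438/9399 + 5953)/2 = -3 + (½)*(147714685/9399) = -3 + 147714685/18798 = 147658291/18798 ≈ 7855.0)
t - I = 147658291/18798 - 1*169/26937 = 147658291/18798 - 169/26937 = 1325822735935/168787242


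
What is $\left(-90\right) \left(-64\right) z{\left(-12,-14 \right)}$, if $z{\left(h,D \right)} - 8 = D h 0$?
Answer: $46080$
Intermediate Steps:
$z{\left(h,D \right)} = 8$ ($z{\left(h,D \right)} = 8 + D h 0 = 8 + 0 = 8$)
$\left(-90\right) \left(-64\right) z{\left(-12,-14 \right)} = \left(-90\right) \left(-64\right) 8 = 5760 \cdot 8 = 46080$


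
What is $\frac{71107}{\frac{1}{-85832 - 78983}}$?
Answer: $-11719500205$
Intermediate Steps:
$\frac{71107}{\frac{1}{-85832 - 78983}} = \frac{71107}{\frac{1}{-164815}} = \frac{71107}{- \frac{1}{164815}} = 71107 \left(-164815\right) = -11719500205$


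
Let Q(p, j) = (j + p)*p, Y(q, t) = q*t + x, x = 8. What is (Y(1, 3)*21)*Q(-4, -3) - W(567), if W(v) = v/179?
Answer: 1157205/179 ≈ 6464.8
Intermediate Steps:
Y(q, t) = 8 + q*t (Y(q, t) = q*t + 8 = 8 + q*t)
Q(p, j) = p*(j + p)
W(v) = v/179 (W(v) = v*(1/179) = v/179)
(Y(1, 3)*21)*Q(-4, -3) - W(567) = ((8 + 1*3)*21)*(-4*(-3 - 4)) - 567/179 = ((8 + 3)*21)*(-4*(-7)) - 1*567/179 = (11*21)*28 - 567/179 = 231*28 - 567/179 = 6468 - 567/179 = 1157205/179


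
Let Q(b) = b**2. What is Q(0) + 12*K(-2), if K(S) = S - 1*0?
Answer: -24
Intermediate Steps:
K(S) = S (K(S) = S + 0 = S)
Q(0) + 12*K(-2) = 0**2 + 12*(-2) = 0 - 24 = -24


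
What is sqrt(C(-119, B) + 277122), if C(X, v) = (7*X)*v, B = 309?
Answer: 5*sqrt(789) ≈ 140.45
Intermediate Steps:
C(X, v) = 7*X*v
sqrt(C(-119, B) + 277122) = sqrt(7*(-119)*309 + 277122) = sqrt(-257397 + 277122) = sqrt(19725) = 5*sqrt(789)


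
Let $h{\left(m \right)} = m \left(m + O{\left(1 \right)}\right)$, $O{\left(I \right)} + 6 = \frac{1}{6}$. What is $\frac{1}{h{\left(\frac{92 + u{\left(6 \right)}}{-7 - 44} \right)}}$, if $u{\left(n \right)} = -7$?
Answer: $\frac{2}{25} \approx 0.08$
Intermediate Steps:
$O{\left(I \right)} = - \frac{35}{6}$ ($O{\left(I \right)} = -6 + \frac{1}{6} = - \frac{35}{6}$)
$h{\left(m \right)} = m \left(- \frac{35}{6} + m\right)$ ($h{\left(m \right)} = m \left(m - \frac{35}{6}\right) = m \left(- \frac{35}{6} + m\right)$)
$\frac{1}{h{\left(\frac{92 + u{\left(6 \right)}}{-7 - 44} \right)}} = \frac{1}{\frac{1}{6} \frac{92 - 7}{-7 - 44} \left(-35 + 6 \frac{92 - 7}{-7 - 44}\right)} = \frac{1}{\frac{1}{6} \frac{85}{-51} \left(-35 + 6 \frac{85}{-51}\right)} = \frac{1}{\frac{1}{6} \cdot 85 \left(- \frac{1}{51}\right) \left(-35 + 6 \cdot 85 \left(- \frac{1}{51}\right)\right)} = \frac{1}{\frac{1}{6} \left(- \frac{5}{3}\right) \left(-35 + 6 \left(- \frac{5}{3}\right)\right)} = \frac{1}{\frac{1}{6} \left(- \frac{5}{3}\right) \left(-35 - 10\right)} = \frac{1}{\frac{1}{6} \left(- \frac{5}{3}\right) \left(-45\right)} = \frac{1}{\frac{25}{2}} = \frac{2}{25}$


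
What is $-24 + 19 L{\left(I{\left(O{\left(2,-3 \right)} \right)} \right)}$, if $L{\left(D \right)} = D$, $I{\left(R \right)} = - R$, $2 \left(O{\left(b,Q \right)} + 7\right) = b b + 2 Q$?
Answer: $128$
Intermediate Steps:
$O{\left(b,Q \right)} = -7 + Q + \frac{b^{2}}{2}$ ($O{\left(b,Q \right)} = -7 + \frac{b b + 2 Q}{2} = -7 + \frac{b^{2} + 2 Q}{2} = -7 + \left(Q + \frac{b^{2}}{2}\right) = -7 + Q + \frac{b^{2}}{2}$)
$-24 + 19 L{\left(I{\left(O{\left(2,-3 \right)} \right)} \right)} = -24 + 19 \left(- (-7 - 3 + \frac{2^{2}}{2})\right) = -24 + 19 \left(- (-7 - 3 + \frac{1}{2} \cdot 4)\right) = -24 + 19 \left(- (-7 - 3 + 2)\right) = -24 + 19 \left(\left(-1\right) \left(-8\right)\right) = -24 + 19 \cdot 8 = -24 + 152 = 128$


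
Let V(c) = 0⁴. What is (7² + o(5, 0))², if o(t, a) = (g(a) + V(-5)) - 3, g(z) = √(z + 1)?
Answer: 2209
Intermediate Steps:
V(c) = 0
g(z) = √(1 + z)
o(t, a) = -3 + √(1 + a) (o(t, a) = (√(1 + a) + 0) - 3 = √(1 + a) - 3 = -3 + √(1 + a))
(7² + o(5, 0))² = (7² + (-3 + √(1 + 0)))² = (49 + (-3 + √1))² = (49 + (-3 + 1))² = (49 - 2)² = 47² = 2209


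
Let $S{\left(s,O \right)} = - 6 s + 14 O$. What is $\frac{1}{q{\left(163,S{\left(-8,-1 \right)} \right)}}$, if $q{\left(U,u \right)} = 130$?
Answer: $\frac{1}{130} \approx 0.0076923$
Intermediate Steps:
$\frac{1}{q{\left(163,S{\left(-8,-1 \right)} \right)}} = \frac{1}{130}$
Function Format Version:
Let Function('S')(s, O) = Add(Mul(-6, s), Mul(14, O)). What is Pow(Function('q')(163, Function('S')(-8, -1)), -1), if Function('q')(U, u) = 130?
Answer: Rational(1, 130) ≈ 0.0076923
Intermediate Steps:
Pow(Function('q')(163, Function('S')(-8, -1)), -1) = Pow(130, -1) = Rational(1, 130)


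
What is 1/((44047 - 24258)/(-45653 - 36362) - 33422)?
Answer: -82015/2741125119 ≈ -2.9920e-5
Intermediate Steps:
1/((44047 - 24258)/(-45653 - 36362) - 33422) = 1/(19789/(-82015) - 33422) = 1/(19789*(-1/82015) - 33422) = 1/(-19789/82015 - 33422) = 1/(-2741125119/82015) = -82015/2741125119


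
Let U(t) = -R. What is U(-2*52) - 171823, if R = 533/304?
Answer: -52234725/304 ≈ -1.7182e+5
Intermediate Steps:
R = 533/304 (R = 533*(1/304) = 533/304 ≈ 1.7533)
U(t) = -533/304 (U(t) = -1*533/304 = -533/304)
U(-2*52) - 171823 = -533/304 - 171823 = -52234725/304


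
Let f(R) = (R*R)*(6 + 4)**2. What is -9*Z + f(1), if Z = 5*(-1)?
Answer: 145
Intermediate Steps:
Z = -5
f(R) = 100*R**2 (f(R) = R**2*10**2 = R**2*100 = 100*R**2)
-9*Z + f(1) = -9*(-5) + 100*1**2 = 45 + 100*1 = 45 + 100 = 145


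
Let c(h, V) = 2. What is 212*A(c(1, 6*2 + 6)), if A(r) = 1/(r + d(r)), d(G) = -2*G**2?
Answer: -106/3 ≈ -35.333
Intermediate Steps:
A(r) = 1/(r - 2*r**2)
212*A(c(1, 6*2 + 6)) = 212*(-1/(2*(-1 + 2*2))) = 212*(-1*1/2/(-1 + 4)) = 212*(-1*1/2/3) = 212*(-1*1/2*1/3) = 212*(-1/6) = -106/3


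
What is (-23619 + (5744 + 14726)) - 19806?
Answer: -22955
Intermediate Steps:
(-23619 + (5744 + 14726)) - 19806 = (-23619 + 20470) - 19806 = -3149 - 19806 = -22955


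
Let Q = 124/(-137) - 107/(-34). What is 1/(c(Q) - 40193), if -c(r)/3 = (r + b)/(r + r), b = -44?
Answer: -6962/279629157 ≈ -2.4897e-5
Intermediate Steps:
Q = 10443/4658 (Q = 124*(-1/137) - 107*(-1/34) = -124/137 + 107/34 = 10443/4658 ≈ 2.2420)
c(r) = -3*(-44 + r)/(2*r) (c(r) = -3*(r - 44)/(r + r) = -3*(-44 + r)/(2*r))
1/(c(Q) - 40193) = 1/((-3/2 + 66/(10443/4658)) - 40193) = 1/((-3/2 + 66*(4658/10443)) - 40193) = 1/((-3/2 + 102476/3481) - 40193) = 1/(194509/6962 - 40193) = 1/(-279629157/6962) = -6962/279629157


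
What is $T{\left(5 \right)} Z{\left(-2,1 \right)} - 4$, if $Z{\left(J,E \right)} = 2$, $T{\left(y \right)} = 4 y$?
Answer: $36$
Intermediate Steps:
$T{\left(5 \right)} Z{\left(-2,1 \right)} - 4 = 4 \cdot 5 \cdot 2 - 4 = 20 \cdot 2 - 4 = 40 - 4 = 36$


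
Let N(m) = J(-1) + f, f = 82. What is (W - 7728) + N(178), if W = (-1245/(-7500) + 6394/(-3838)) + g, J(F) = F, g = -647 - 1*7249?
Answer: -14914947723/959500 ≈ -15545.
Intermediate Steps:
g = -7896 (g = -647 - 7249 = -7896)
N(m) = 81 (N(m) = -1 + 82 = 81)
W = -7577651223/959500 (W = (-1245/(-7500) + 6394/(-3838)) - 7896 = (-1245*(-1/7500) + 6394*(-1/3838)) - 7896 = (83/500 - 3197/1919) - 7896 = -1439223/959500 - 7896 = -7577651223/959500 ≈ -7897.5)
(W - 7728) + N(178) = (-7577651223/959500 - 7728) + 81 = -14992667223/959500 + 81 = -14914947723/959500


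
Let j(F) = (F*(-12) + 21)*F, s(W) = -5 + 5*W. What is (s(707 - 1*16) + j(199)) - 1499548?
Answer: -1967131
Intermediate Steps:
j(F) = F*(21 - 12*F) (j(F) = (-12*F + 21)*F = (21 - 12*F)*F = F*(21 - 12*F))
(s(707 - 1*16) + j(199)) - 1499548 = ((-5 + 5*(707 - 1*16)) + 3*199*(7 - 4*199)) - 1499548 = ((-5 + 5*(707 - 16)) + 3*199*(7 - 796)) - 1499548 = ((-5 + 5*691) + 3*199*(-789)) - 1499548 = ((-5 + 3455) - 471033) - 1499548 = (3450 - 471033) - 1499548 = -467583 - 1499548 = -1967131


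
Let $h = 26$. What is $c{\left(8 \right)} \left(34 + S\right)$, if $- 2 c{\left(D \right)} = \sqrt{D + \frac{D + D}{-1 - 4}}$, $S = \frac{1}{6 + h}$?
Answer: $- \frac{1089 \sqrt{30}}{160} \approx -37.279$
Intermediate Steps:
$S = \frac{1}{32}$ ($S = \frac{1}{6 + 26} = \frac{1}{32} \approx 0.03125$)
$c{\left(D \right)} = - \frac{\sqrt{15} \sqrt{D}}{10}$ ($c{\left(D \right)} = - \frac{\sqrt{D + \frac{D + D}{-1 - 4}}}{2} = - \frac{\sqrt{D + \frac{2 D}{-5}}}{2} = - \frac{\sqrt{D + 2 D \left(- \frac{1}{5}\right)}}{2} = - \frac{\sqrt{D - \frac{2 D}{5}}}{2} = - \frac{\sqrt{\frac{3 D}{5}}}{2} = - \frac{\frac{1}{5} \sqrt{15} \sqrt{D}}{2} = - \frac{\sqrt{15} \sqrt{D}}{10}$)
$c{\left(8 \right)} \left(34 + S\right) = - \frac{\sqrt{15} \sqrt{8}}{10} \left(34 + \frac{1}{32}\right) = - \frac{\sqrt{15} \cdot 2 \sqrt{2}}{10} \cdot \frac{1089}{32} = - \frac{\sqrt{30}}{5} \cdot \frac{1089}{32} = - \frac{1089 \sqrt{30}}{160}$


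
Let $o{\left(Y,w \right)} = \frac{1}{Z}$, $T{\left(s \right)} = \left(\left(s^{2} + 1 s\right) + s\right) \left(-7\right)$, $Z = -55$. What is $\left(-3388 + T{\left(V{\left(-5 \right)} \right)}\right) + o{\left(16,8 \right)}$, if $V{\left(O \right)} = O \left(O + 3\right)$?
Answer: $- \frac{232541}{55} \approx -4228.0$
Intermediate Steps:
$V{\left(O \right)} = O \left(3 + O\right)$
$T{\left(s \right)} = - 14 s - 7 s^{2}$ ($T{\left(s \right)} = \left(\left(s^{2} + s\right) + s\right) \left(-7\right) = \left(\left(s + s^{2}\right) + s\right) \left(-7\right) = \left(s^{2} + 2 s\right) \left(-7\right) = - 14 s - 7 s^{2}$)
$o{\left(Y,w \right)} = - \frac{1}{55}$ ($o{\left(Y,w \right)} = \frac{1}{-55} = - \frac{1}{55}$)
$\left(-3388 + T{\left(V{\left(-5 \right)} \right)}\right) + o{\left(16,8 \right)} = \left(-3388 - 7 \left(- 5 \left(3 - 5\right)\right) \left(2 - 5 \left(3 - 5\right)\right)\right) - \frac{1}{55} = \left(-3388 - 7 \left(\left(-5\right) \left(-2\right)\right) \left(2 - -10\right)\right) - \frac{1}{55} = \left(-3388 - 70 \left(2 + 10\right)\right) - \frac{1}{55} = \left(-3388 - 70 \cdot 12\right) - \frac{1}{55} = \left(-3388 - 840\right) - \frac{1}{55} = -4228 - \frac{1}{55} = - \frac{232541}{55}$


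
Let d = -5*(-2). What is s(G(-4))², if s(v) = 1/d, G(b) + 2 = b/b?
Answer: 1/100 ≈ 0.010000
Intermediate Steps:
d = 10
G(b) = -1 (G(b) = -2 + b/b = -2 + 1 = -1)
s(v) = ⅒ (s(v) = 1/10 = ⅒)
s(G(-4))² = (⅒)² = 1/100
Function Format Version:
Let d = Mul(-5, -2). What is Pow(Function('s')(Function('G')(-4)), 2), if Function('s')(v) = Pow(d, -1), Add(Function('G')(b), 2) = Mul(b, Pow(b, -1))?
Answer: Rational(1, 100) ≈ 0.010000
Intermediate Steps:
d = 10
Function('G')(b) = -1 (Function('G')(b) = Add(-2, Mul(b, Pow(b, -1))) = Add(-2, 1) = -1)
Function('s')(v) = Rational(1, 10) (Function('s')(v) = Pow(10, -1) = Rational(1, 10))
Pow(Function('s')(Function('G')(-4)), 2) = Pow(Rational(1, 10), 2) = Rational(1, 100)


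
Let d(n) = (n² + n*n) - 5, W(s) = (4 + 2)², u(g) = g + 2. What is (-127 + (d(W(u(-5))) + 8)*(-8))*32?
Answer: -668384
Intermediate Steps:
u(g) = 2 + g
W(s) = 36 (W(s) = 6² = 36)
d(n) = -5 + 2*n² (d(n) = (n² + n²) - 5 = 2*n² - 5 = -5 + 2*n²)
(-127 + (d(W(u(-5))) + 8)*(-8))*32 = (-127 + ((-5 + 2*36²) + 8)*(-8))*32 = (-127 + ((-5 + 2*1296) + 8)*(-8))*32 = (-127 + ((-5 + 2592) + 8)*(-8))*32 = (-127 + (2587 + 8)*(-8))*32 = (-127 + 2595*(-8))*32 = (-127 - 20760)*32 = -20887*32 = -668384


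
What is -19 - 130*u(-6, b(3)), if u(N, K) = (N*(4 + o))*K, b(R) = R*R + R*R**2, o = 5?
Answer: 252701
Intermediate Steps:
b(R) = R**2 + R**3
u(N, K) = 9*K*N (u(N, K) = (N*(4 + 5))*K = (N*9)*K = (9*N)*K = 9*K*N)
-19 - 130*u(-6, b(3)) = -19 - 1170*3**2*(1 + 3)*(-6) = -19 - 1170*9*4*(-6) = -19 - 1170*36*(-6) = -19 - 130*(-1944) = -19 + 252720 = 252701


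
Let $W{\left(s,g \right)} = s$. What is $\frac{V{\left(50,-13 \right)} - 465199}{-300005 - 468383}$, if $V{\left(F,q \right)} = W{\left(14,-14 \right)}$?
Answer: $\frac{465185}{768388} \approx 0.6054$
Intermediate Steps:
$V{\left(F,q \right)} = 14$
$\frac{V{\left(50,-13 \right)} - 465199}{-300005 - 468383} = \frac{14 - 465199}{-300005 - 468383} = - \frac{465185}{-768388} = \left(-465185\right) \left(- \frac{1}{768388}\right) = \frac{465185}{768388}$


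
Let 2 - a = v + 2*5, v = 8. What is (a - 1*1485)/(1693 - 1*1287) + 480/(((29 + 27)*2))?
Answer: 239/406 ≈ 0.58867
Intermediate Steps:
a = -16 (a = 2 - (8 + 2*5) = 2 - (8 + 10) = 2 - 1*18 = 2 - 18 = -16)
(a - 1*1485)/(1693 - 1*1287) + 480/(((29 + 27)*2)) = (-16 - 1*1485)/(1693 - 1*1287) + 480/(((29 + 27)*2)) = (-16 - 1485)/(1693 - 1287) + 480/((56*2)) = -1501/406 + 480/112 = -1501*1/406 + 480*(1/112) = -1501/406 + 30/7 = 239/406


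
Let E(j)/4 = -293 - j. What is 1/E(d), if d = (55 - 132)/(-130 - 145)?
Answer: -25/29328 ≈ -0.00085243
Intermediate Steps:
d = 7/25 (d = -77/(-275) = -77*(-1/275) = 7/25 ≈ 0.28000)
E(j) = -1172 - 4*j (E(j) = 4*(-293 - j) = -1172 - 4*j)
1/E(d) = 1/(-1172 - 4*7/25) = 1/(-1172 - 28/25) = 1/(-29328/25) = -25/29328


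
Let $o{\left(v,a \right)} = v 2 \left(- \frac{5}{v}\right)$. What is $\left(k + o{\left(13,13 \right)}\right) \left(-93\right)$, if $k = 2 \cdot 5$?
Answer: $0$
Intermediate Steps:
$k = 10$
$o{\left(v,a \right)} = -10$ ($o{\left(v,a \right)} = 2 v \left(- \frac{5}{v}\right) = -10$)
$\left(k + o{\left(13,13 \right)}\right) \left(-93\right) = \left(10 - 10\right) \left(-93\right) = 0 \left(-93\right) = 0$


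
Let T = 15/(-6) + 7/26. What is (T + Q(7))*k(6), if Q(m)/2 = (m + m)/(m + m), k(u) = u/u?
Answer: -3/13 ≈ -0.23077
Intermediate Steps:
T = -29/13 (T = 15*(-⅙) + 7*(1/26) = -5/2 + 7/26 = -29/13 ≈ -2.2308)
k(u) = 1
Q(m) = 2 (Q(m) = 2*((m + m)/(m + m)) = 2*((2*m)/((2*m))) = 2*((2*m)*(1/(2*m))) = 2*1 = 2)
(T + Q(7))*k(6) = (-29/13 + 2)*1 = -3/13*1 = -3/13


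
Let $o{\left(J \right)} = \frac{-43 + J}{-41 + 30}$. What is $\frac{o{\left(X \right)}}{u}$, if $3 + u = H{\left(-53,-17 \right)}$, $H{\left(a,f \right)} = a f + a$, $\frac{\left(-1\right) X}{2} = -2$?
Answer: $\frac{3}{715} \approx 0.0041958$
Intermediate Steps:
$X = 4$ ($X = \left(-2\right) \left(-2\right) = 4$)
$H{\left(a,f \right)} = a + a f$
$u = 845$ ($u = -3 - 53 \left(1 - 17\right) = -3 - -848 = -3 + 848 = 845$)
$o{\left(J \right)} = \frac{43}{11} - \frac{J}{11}$ ($o{\left(J \right)} = \frac{-43 + J}{-11} = \left(-43 + J\right) \left(- \frac{1}{11}\right) = \frac{43}{11} - \frac{J}{11}$)
$\frac{o{\left(X \right)}}{u} = \frac{\frac{43}{11} - \frac{4}{11}}{845} = \left(\frac{43}{11} - \frac{4}{11}\right) \frac{1}{845} = \frac{39}{11} \cdot \frac{1}{845} = \frac{3}{715}$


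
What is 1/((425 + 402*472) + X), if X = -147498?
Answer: 1/42671 ≈ 2.3435e-5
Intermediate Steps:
1/((425 + 402*472) + X) = 1/((425 + 402*472) - 147498) = 1/((425 + 189744) - 147498) = 1/(190169 - 147498) = 1/42671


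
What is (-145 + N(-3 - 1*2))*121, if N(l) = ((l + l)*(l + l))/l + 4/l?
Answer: -100309/5 ≈ -20062.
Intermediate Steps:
N(l) = 4*l + 4/l (N(l) = ((2*l)*(2*l))/l + 4/l = (4*l**2)/l + 4/l = 4*l + 4/l)
(-145 + N(-3 - 1*2))*121 = (-145 + (4*(-3 - 1*2) + 4/(-3 - 1*2)))*121 = (-145 + (4*(-3 - 2) + 4/(-3 - 2)))*121 = (-145 + (4*(-5) + 4/(-5)))*121 = (-145 + (-20 + 4*(-1/5)))*121 = (-145 + (-20 - 4/5))*121 = (-145 - 104/5)*121 = -829/5*121 = -100309/5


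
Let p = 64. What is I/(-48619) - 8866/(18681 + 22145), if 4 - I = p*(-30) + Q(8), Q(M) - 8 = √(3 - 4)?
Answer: -254639335/992459647 + I/48619 ≈ -0.25657 + 2.0568e-5*I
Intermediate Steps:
Q(M) = 8 + I (Q(M) = 8 + √(3 - 4) = 8 + √(-1) = 8 + I)
I = 1916 - I (I = 4 - (64*(-30) + (8 + I)) = 4 - (-1920 + (8 + I)) = 4 - (-1912 + I) = 4 + (1912 - I) = 1916 - I ≈ 1916.0 - 1.0*I)
I/(-48619) - 8866/(18681 + 22145) = (1916 - I)/(-48619) - 8866/(18681 + 22145) = (1916 - I)*(-1/48619) - 8866/40826 = (-1916/48619 + I/48619) - 8866*1/40826 = (-1916/48619 + I/48619) - 4433/20413 = -254639335/992459647 + I/48619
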